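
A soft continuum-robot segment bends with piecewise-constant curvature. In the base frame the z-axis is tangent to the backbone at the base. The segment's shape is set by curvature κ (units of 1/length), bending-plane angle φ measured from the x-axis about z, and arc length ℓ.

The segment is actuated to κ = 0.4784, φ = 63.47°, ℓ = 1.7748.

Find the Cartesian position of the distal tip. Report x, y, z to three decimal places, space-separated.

θ = κ·ℓ = 0.4784 × 1.7748 = 0.84906 rad
ρ = (1 − cos θ)/κ = (1 − 0.66069)/0.4784 = 0.70927
z = sin θ / κ = 0.75066/0.4784 = 1.56911
x = ρ cos φ = 0.70927 × cos(63.47°) = 0.31681
y = ρ sin φ = 0.70927 × sin(63.47°) = 0.63458

0.317 0.635 1.569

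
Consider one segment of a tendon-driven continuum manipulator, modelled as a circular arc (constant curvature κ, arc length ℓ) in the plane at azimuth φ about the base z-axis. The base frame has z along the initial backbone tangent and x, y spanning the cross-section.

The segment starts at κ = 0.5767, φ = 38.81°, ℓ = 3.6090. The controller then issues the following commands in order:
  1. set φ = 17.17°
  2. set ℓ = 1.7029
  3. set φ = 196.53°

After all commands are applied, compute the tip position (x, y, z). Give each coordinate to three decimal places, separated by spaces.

initial: κ=0.5767, φ=38.81°, ℓ=3.6090
cmd 1: set φ=17.17° → (κ,φ,ℓ)=(0.5767,17.17°,3.6090) → tip=(2.4662,0.7620,1.5129)
cmd 2: set ℓ=1.7029 → (κ,φ,ℓ)=(0.5767,17.17°,1.7029) → tip=(0.7367,0.2276,1.4421)
cmd 3: set φ=196.53° → (κ,φ,ℓ)=(0.5767,196.53°,1.7029) → tip=(-0.7392,-0.2194,1.4421)

-0.739 -0.219 1.442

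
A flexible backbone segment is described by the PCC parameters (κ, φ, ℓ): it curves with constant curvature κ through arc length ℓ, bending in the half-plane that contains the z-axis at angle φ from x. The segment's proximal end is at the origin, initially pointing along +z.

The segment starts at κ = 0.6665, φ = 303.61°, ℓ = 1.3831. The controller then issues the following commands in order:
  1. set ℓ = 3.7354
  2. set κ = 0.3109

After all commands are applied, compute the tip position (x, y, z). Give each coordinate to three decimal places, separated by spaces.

1.072 -1.612 2.951

initial: κ=0.6665, φ=303.61°, ℓ=1.3831
cmd 1: set ℓ=3.7354 → (κ,φ,ℓ)=(0.6665,303.61°,3.7354) → tip=(1.4907,-2.2428,0.9103)
cmd 2: set κ=0.3109 → (κ,φ,ℓ)=(0.3109,303.61°,3.7354) → tip=(1.0716,-1.6123,2.9506)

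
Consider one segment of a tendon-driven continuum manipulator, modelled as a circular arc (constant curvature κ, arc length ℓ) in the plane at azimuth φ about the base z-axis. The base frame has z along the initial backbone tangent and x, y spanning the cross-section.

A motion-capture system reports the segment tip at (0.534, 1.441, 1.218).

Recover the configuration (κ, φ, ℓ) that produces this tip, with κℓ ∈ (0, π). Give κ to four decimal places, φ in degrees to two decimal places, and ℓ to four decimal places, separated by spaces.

0.7993 69.67 2.2534

ρ = √(x²+y²) = √(0.534² + 1.441²) = 1.53676
φ = atan2(y, x) mod 360° = atan2(1.441, 0.534) = 69.6665°
|p|² = ρ² + z² = 1.53676² + 1.218² = 3.84516
κ = 2ρ / |p|² = 2×1.53676 / 3.84516 = 0.79932
θ = 2·atan2(ρ, z) = 2·atan2(1.53676, 1.218) = 1.80120 rad
ℓ = θ/κ = 1.80120/0.79932 = 2.25341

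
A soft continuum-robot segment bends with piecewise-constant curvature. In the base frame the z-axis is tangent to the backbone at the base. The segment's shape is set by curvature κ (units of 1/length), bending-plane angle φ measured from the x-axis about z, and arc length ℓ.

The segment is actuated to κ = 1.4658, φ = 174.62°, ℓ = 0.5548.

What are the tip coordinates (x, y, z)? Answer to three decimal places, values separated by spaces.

-0.212 0.020 0.496

θ = κ·ℓ = 1.4658 × 0.5548 = 0.81323 rad
ρ = (1 − cos θ)/κ = (1 − 0.68716)/1.4658 = 0.21343
z = sin θ / κ = 0.72651/1.4658 = 0.49564
x = ρ cos φ = 0.21343 × cos(174.62°) = -0.21249
y = ρ sin φ = 0.21343 × sin(174.62°) = 0.02001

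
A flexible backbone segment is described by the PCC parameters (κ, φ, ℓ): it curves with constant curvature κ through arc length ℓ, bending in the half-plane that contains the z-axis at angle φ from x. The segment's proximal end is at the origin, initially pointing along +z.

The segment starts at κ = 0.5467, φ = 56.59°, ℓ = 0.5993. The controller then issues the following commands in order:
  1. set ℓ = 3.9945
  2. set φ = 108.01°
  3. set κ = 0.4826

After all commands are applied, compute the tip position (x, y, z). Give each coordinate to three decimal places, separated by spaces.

-0.865 2.659 1.941

initial: κ=0.5467, φ=56.59°, ℓ=0.5993
cmd 1: set ℓ=3.9945 → (κ,φ,ℓ)=(0.5467,56.59°,3.9945) → tip=(1.5866,2.4053,1.4961)
cmd 2: set φ=108.01° → (κ,φ,ℓ)=(0.5467,108.01°,3.9945) → tip=(-0.8909,2.7403,1.4961)
cmd 3: set κ=0.4826 → (κ,φ,ℓ)=(0.4826,108.01°,3.9945) → tip=(-0.8645,2.6591,1.9415)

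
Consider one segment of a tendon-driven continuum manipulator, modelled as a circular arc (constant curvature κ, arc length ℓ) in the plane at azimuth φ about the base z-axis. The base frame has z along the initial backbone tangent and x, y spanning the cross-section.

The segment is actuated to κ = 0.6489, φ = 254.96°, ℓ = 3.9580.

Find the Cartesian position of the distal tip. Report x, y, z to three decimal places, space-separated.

-0.736 -2.739 0.836

θ = κ·ℓ = 0.6489 × 3.9580 = 2.56835 rad
ρ = (1 − cos θ)/κ = (1 − -0.84014)/0.6489 = 2.83579
z = sin θ / κ = 0.54236/0.6489 = 0.83582
x = ρ cos φ = 2.83579 × cos(254.96°) = -0.73587
y = ρ sin φ = 2.83579 × sin(254.96°) = -2.73865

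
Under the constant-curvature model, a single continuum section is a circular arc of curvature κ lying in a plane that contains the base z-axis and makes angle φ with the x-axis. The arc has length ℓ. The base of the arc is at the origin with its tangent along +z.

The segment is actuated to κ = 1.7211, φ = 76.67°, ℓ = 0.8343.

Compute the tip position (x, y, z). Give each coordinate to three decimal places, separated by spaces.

θ = κ·ℓ = 1.7211 × 0.8343 = 1.43591 rad
ρ = (1 − cos θ)/κ = (1 − 0.13447)/1.7211 = 0.50289
z = sin θ / κ = 0.99092/1.7211 = 0.57575
x = ρ cos φ = 0.50289 × cos(76.67°) = 0.11595
y = ρ sin φ = 0.50289 × sin(76.67°) = 0.48934

0.116 0.489 0.576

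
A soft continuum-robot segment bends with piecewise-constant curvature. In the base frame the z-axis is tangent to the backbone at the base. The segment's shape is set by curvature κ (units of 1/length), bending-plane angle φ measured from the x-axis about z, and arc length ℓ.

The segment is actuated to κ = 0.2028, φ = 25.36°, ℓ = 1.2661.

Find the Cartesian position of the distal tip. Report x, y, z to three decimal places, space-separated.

0.146 0.069 1.252

θ = κ·ℓ = 0.2028 × 1.2661 = 0.25677 rad
ρ = (1 − cos θ)/κ = (1 − 0.96722)/0.2028 = 0.16165
z = sin θ / κ = 0.25395/0.2028 = 1.25223
x = ρ cos φ = 0.16165 × cos(25.36°) = 0.14608
y = ρ sin φ = 0.16165 × sin(25.36°) = 0.06924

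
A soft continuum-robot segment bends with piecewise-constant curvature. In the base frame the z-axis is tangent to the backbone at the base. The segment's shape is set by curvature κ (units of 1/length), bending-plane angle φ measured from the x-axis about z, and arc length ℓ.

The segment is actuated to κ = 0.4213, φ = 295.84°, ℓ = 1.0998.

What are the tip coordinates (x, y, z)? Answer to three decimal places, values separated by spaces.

0.109 -0.225 1.061

θ = κ·ℓ = 0.4213 × 1.0998 = 0.46335 rad
ρ = (1 − cos θ)/κ = (1 − 0.89456)/0.4213 = 0.25027
z = sin θ / κ = 0.44694/0.4213 = 1.06087
x = ρ cos φ = 0.25027 × cos(295.84°) = 0.10908
y = ρ sin φ = 0.25027 × sin(295.84°) = -0.22524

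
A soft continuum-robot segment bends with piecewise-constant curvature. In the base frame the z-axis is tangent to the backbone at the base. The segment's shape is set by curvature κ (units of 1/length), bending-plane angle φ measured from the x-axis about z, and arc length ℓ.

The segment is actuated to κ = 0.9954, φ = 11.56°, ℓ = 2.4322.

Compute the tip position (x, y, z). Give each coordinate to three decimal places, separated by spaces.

1.724 0.353 0.663

θ = κ·ℓ = 0.9954 × 2.4322 = 2.42101 rad
ρ = (1 − cos θ)/κ = (1 − -0.75142)/0.9954 = 1.75952
z = sin θ / κ = 0.65982/0.9954 = 0.66287
x = ρ cos φ = 1.75952 × cos(11.56°) = 1.72383
y = ρ sin φ = 1.75952 × sin(11.56°) = 0.35260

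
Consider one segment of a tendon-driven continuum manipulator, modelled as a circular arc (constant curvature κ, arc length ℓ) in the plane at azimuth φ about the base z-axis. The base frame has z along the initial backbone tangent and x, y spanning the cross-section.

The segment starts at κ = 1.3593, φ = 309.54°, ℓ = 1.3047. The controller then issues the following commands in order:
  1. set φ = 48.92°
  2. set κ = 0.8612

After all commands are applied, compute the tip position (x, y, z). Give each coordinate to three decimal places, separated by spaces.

initial: κ=1.3593, φ=309.54°, ℓ=1.3047
cmd 1: set φ=48.92° → (κ,φ,ℓ)=(1.3593,48.92°,1.3047) → tip=(0.5807,0.6662,0.7206)
cmd 2: set κ=0.8612 → (κ,φ,ℓ)=(0.8612,48.92°,1.3047) → tip=(0.4331,0.4968,1.0470)

0.433 0.497 1.047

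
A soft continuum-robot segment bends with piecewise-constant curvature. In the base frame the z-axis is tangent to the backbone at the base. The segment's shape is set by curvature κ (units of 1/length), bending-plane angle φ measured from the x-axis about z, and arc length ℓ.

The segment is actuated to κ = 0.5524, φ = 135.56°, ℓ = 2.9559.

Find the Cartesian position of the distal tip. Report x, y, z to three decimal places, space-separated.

θ = κ·ℓ = 0.5524 × 2.9559 = 1.63284 rad
ρ = (1 − cos θ)/κ = (1 − -0.06200)/0.5524 = 1.92253
z = sin θ / κ = 0.99808/0.5524 = 1.80680
x = ρ cos φ = 1.92253 × cos(135.56°) = -1.37265
y = ρ sin φ = 1.92253 × sin(135.56°) = 1.34608

-1.373 1.346 1.807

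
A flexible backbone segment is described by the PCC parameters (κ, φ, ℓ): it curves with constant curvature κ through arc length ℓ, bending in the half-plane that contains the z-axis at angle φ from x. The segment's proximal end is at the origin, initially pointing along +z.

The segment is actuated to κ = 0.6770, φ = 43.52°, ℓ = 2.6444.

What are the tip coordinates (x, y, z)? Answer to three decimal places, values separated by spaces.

θ = κ·ℓ = 0.6770 × 2.6444 = 1.79026 rad
ρ = (1 − cos θ)/κ = (1 − -0.21771)/0.6770 = 1.79868
z = sin θ / κ = 0.97601/0.6770 = 1.44168
x = ρ cos φ = 1.79868 × cos(43.52°) = 1.30428
y = ρ sin φ = 1.79868 × sin(43.52°) = 1.23858

1.304 1.239 1.442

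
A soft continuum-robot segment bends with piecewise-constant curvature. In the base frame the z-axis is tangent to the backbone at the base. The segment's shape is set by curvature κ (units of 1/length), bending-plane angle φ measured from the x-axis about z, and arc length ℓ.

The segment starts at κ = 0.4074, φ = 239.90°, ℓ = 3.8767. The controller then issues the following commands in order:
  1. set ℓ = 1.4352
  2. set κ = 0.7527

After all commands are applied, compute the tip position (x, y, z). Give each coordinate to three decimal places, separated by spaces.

-0.352 -0.608 1.172

initial: κ=0.4074, φ=239.90°, ℓ=3.8767
cmd 1: set ℓ=1.4352 → (κ,φ,ℓ)=(0.4074,239.90°,1.4352) → tip=(-0.2045,-0.3528,1.3548)
cmd 2: set κ=0.7527 → (κ,φ,ℓ)=(0.7527,239.90°,1.4352) → tip=(-0.3524,-0.6079,1.1719)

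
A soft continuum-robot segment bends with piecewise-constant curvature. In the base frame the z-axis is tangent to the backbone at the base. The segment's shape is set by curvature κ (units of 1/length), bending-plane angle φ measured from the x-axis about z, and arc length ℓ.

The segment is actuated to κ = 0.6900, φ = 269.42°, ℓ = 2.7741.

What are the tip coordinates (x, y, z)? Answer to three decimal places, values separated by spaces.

θ = κ·ℓ = 0.6900 × 2.7741 = 1.91413 rad
ρ = (1 − cos θ)/κ = (1 − -0.33663)/0.6900 = 1.93714
z = sin θ / κ = 0.94164/0.6900 = 1.36469
x = ρ cos φ = 1.93714 × cos(269.42°) = -0.01961
y = ρ sin φ = 1.93714 × sin(269.42°) = -1.93704

-0.020 -1.937 1.365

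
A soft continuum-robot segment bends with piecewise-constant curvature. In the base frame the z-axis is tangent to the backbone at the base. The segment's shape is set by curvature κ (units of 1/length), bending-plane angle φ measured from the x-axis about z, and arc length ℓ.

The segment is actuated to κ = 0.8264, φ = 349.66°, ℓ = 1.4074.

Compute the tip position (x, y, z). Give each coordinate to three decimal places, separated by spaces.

0.718 -0.131 1.111

θ = κ·ℓ = 0.8264 × 1.4074 = 1.16308 rad
ρ = (1 − cos θ)/κ = (1 − 0.39652)/0.8264 = 0.73025
z = sin θ / κ = 0.91803/0.8264 = 1.11087
x = ρ cos φ = 0.73025 × cos(349.66°) = 0.71839
y = ρ sin φ = 0.73025 × sin(349.66°) = -0.13107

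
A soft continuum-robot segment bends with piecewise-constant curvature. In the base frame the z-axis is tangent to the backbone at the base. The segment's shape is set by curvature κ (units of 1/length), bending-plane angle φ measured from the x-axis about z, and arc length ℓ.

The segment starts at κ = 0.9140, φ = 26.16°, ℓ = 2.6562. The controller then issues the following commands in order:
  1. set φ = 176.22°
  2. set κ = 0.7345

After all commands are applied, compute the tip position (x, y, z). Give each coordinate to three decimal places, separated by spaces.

initial: κ=0.9140, φ=26.16°, ℓ=2.6562
cmd 1: set φ=176.22° → (κ,φ,ℓ)=(0.9140,176.22°,2.6562) → tip=(-1.9169,0.1266,0.7163)
cmd 2: set κ=0.7345 → (κ,φ,ℓ)=(0.7345,176.22°,2.6562) → tip=(-1.8626,0.1231,1.2643)

-1.863 0.123 1.264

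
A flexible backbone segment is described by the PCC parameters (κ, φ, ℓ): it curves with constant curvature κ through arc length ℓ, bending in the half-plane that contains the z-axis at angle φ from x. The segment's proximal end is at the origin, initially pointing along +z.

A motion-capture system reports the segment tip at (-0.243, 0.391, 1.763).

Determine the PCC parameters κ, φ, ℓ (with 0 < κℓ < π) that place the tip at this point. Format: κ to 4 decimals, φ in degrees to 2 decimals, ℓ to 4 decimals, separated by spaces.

0.2773 121.86 1.8421

ρ = √(x²+y²) = √(-0.243² + 0.391²) = 0.46036
φ = atan2(y, x) mod 360° = atan2(0.391, -0.243) = 121.8603°
|p|² = ρ² + z² = 0.46036² + 1.763² = 3.32010
κ = 2ρ / |p|² = 2×0.46036 / 3.32010 = 0.27732
θ = 2·atan2(ρ, z) = 2·atan2(0.46036, 1.763) = 0.51084 rad
ℓ = θ/κ = 0.51084/0.27732 = 1.84208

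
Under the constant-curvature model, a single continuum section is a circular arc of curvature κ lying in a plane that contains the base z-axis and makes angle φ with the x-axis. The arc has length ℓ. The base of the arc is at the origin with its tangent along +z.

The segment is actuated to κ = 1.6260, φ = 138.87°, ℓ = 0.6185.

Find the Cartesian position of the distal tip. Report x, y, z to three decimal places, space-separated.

-0.215 0.188 0.519

θ = κ·ℓ = 1.6260 × 0.6185 = 1.00568 rad
ρ = (1 − cos θ)/κ = (1 − 0.53551)/1.6260 = 0.28566
z = sin θ / κ = 0.84453/1.6260 = 0.51939
x = ρ cos φ = 0.28566 × cos(138.87°) = -0.21517
y = ρ sin φ = 0.28566 × sin(138.87°) = 0.18790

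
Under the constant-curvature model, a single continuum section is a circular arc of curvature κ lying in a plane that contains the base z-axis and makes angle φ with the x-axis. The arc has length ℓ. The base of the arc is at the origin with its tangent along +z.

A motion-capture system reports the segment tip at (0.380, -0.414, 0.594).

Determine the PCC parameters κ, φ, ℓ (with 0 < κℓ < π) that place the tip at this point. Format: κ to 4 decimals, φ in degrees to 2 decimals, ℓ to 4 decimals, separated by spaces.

ρ = √(x²+y²) = √(0.380² + -0.414²) = 0.56196
φ = atan2(y, x) mod 360° = atan2(-0.414, 0.380) = 312.5480°
|p|² = ρ² + z² = 0.56196² + 0.594² = 0.66863
κ = 2ρ / |p|² = 2×0.56196 / 0.66863 = 1.68092
θ = 2·atan2(ρ, z) = 2·atan2(0.56196, 0.594) = 1.51537 rad
ℓ = θ/κ = 1.51537/1.68092 = 0.90151

1.6809 312.55 0.9015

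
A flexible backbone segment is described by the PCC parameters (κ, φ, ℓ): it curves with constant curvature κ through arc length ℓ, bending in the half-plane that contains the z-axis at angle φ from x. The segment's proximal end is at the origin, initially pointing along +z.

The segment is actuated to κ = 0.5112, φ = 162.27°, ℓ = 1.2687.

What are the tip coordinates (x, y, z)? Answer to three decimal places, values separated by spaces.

-0.378 0.121 1.182

θ = κ·ℓ = 0.5112 × 1.2687 = 0.64856 rad
ρ = (1 − cos θ)/κ = (1 − 0.79695)/0.5112 = 0.39719
z = sin θ / κ = 0.60404/0.5112 = 1.18161
x = ρ cos φ = 0.39719 × cos(162.27°) = -0.37833
y = ρ sin φ = 0.39719 × sin(162.27°) = 0.12096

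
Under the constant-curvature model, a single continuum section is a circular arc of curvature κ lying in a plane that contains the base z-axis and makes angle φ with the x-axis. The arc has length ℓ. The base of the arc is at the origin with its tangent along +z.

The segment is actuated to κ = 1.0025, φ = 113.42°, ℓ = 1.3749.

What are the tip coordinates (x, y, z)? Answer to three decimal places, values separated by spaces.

θ = κ·ℓ = 1.0025 × 1.3749 = 1.37834 rad
ρ = (1 − cos θ)/κ = (1 − 0.19127)/1.0025 = 0.80671
z = sin θ / κ = 0.98154/1.0025 = 0.97909
x = ρ cos φ = 0.80671 × cos(113.42°) = -0.32064
y = ρ sin φ = 0.80671 × sin(113.42°) = 0.74025

-0.321 0.740 0.979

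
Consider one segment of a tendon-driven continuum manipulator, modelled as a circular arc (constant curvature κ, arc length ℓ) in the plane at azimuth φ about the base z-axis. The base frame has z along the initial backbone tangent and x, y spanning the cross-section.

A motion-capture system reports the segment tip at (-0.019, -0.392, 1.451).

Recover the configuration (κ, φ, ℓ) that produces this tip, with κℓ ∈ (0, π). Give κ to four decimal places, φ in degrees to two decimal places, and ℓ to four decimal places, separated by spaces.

0.3474 267.23 1.5208

ρ = √(x²+y²) = √(-0.019² + -0.392²) = 0.39246
φ = atan2(y, x) mod 360° = atan2(-0.392, -0.019) = 267.2251°
|p|² = ρ² + z² = 0.39246² + 1.451² = 2.25943
κ = 2ρ / |p|² = 2×0.39246 / 2.25943 = 0.34740
θ = 2·atan2(ρ, z) = 2·atan2(0.39246, 1.451) = 0.52831 rad
ℓ = θ/κ = 0.52831/0.34740 = 1.52076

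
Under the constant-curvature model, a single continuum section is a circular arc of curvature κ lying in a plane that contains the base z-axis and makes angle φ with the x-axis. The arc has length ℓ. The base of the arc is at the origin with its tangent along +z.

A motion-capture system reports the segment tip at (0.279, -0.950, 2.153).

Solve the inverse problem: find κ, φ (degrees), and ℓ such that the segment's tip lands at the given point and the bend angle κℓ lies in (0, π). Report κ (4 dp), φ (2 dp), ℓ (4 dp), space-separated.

ρ = √(x²+y²) = √(0.279² + -0.950²) = 0.99012
φ = atan2(y, x) mod 360° = atan2(-0.950, 0.279) = 286.3667°
|p|² = ρ² + z² = 0.99012² + 2.153² = 5.61575
κ = 2ρ / |p|² = 2×0.99012 / 5.61575 = 0.35262
θ = 2·atan2(ρ, z) = 2·atan2(0.99012, 2.153) = 0.86208 rad
ℓ = θ/κ = 0.86208/0.35262 = 2.44476

0.3526 286.37 2.4448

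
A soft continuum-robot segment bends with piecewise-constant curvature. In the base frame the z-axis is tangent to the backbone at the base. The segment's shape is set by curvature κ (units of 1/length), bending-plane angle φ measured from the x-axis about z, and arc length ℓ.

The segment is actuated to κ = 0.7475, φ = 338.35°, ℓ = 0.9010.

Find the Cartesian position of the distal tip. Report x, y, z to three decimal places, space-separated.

0.272 -0.108 0.834

θ = κ·ℓ = 0.7475 × 0.9010 = 0.67350 rad
ρ = (1 − cos θ)/κ = (1 − 0.78164)/0.7475 = 0.29211
z = sin θ / κ = 0.62372/0.7475 = 0.83441
x = ρ cos φ = 0.29211 × cos(338.35°) = 0.27151
y = ρ sin φ = 0.29211 × sin(338.35°) = -0.10777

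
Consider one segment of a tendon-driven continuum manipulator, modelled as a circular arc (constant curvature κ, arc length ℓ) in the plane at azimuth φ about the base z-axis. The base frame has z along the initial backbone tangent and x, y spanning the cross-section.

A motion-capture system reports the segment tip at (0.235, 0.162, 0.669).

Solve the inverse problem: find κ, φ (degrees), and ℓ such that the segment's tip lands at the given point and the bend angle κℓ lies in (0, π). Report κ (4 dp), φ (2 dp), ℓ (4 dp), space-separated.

ρ = √(x²+y²) = √(0.235² + 0.162²) = 0.28543
φ = atan2(y, x) mod 360° = atan2(0.162, 0.235) = 34.5809°
|p|² = ρ² + z² = 0.28543² + 0.669² = 0.52903
κ = 2ρ / |p|² = 2×0.28543 / 0.52903 = 1.07906
θ = 2·atan2(ρ, z) = 2·atan2(0.28543, 0.669) = 0.80653 rad
ℓ = θ/κ = 0.80653/1.07906 = 0.74744

1.0791 34.58 0.7474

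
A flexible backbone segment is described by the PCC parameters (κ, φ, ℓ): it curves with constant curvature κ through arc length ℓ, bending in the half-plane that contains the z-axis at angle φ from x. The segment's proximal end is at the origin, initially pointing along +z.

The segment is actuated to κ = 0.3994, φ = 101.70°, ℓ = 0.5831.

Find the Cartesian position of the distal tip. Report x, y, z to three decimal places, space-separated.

-0.014 0.066 0.578

θ = κ·ℓ = 0.3994 × 0.5831 = 0.23289 rad
ρ = (1 − cos θ)/κ = (1 − 0.97300)/0.3994 = 0.06759
z = sin θ / κ = 0.23079/0.3994 = 0.57784
x = ρ cos φ = 0.06759 × cos(101.70°) = -0.01371
y = ρ sin φ = 0.06759 × sin(101.70°) = 0.06619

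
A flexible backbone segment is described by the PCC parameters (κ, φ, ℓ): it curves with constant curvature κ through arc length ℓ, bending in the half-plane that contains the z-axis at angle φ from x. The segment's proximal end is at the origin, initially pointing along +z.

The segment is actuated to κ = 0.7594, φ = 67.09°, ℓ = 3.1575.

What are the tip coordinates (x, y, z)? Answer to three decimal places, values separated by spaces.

θ = κ·ℓ = 0.7594 × 3.1575 = 2.39781 rad
ρ = (1 − cos θ)/κ = (1 − -0.73591)/0.7594 = 2.28590
z = sin θ / κ = 0.67708/0.7594 = 0.89160
x = ρ cos φ = 2.28590 × cos(67.09°) = 0.88986
y = ρ sin φ = 2.28590 × sin(67.09°) = 2.10558

0.890 2.106 0.892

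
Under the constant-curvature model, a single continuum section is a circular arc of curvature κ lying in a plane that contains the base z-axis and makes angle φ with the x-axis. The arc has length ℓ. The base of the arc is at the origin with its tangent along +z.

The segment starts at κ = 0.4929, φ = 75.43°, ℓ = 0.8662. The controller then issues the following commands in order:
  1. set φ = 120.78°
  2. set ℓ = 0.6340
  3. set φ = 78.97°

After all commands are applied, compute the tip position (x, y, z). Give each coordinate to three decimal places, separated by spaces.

0.019 0.096 0.624

initial: κ=0.4929, φ=75.43°, ℓ=0.8662
cmd 1: set φ=120.78° → (κ,φ,ℓ)=(0.4929,120.78°,0.8662) → tip=(-0.0932,0.1565,0.8401)
cmd 2: set ℓ=0.6340 → (κ,φ,ℓ)=(0.4929,120.78°,0.6340) → tip=(-0.0503,0.0844,0.6237)
cmd 3: set φ=78.97° → (κ,φ,ℓ)=(0.4929,78.97°,0.6340) → tip=(0.0188,0.0964,0.6237)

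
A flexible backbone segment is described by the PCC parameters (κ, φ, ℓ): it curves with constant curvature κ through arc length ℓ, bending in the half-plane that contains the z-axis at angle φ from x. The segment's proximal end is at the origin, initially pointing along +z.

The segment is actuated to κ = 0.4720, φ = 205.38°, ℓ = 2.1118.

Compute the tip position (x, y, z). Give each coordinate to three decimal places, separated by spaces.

θ = κ·ℓ = 0.4720 × 2.1118 = 0.99677 rad
ρ = (1 − cos θ)/κ = (1 − 0.54302)/0.4720 = 0.96818
z = sin θ / κ = 0.83972/0.4720 = 1.77907
x = ρ cos φ = 0.96818 × cos(205.38°) = -0.87474
y = ρ sin φ = 0.96818 × sin(205.38°) = -0.41498

-0.875 -0.415 1.779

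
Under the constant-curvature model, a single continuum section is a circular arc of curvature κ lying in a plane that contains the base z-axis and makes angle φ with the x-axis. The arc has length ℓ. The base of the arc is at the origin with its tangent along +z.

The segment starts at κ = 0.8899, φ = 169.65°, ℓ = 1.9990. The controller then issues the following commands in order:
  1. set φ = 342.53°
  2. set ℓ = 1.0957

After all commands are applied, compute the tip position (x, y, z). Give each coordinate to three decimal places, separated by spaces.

initial: κ=0.8899, φ=169.65°, ℓ=1.9990
cmd 1: set φ=342.53° → (κ,φ,ℓ)=(0.8899,342.53°,1.9990) → tip=(1.2934,-0.4070,1.0995)
cmd 2: set ℓ=1.0957 → (κ,φ,ℓ)=(0.8899,342.53°,1.0957) → tip=(0.4704,-0.1481,0.9301)

0.470 -0.148 0.930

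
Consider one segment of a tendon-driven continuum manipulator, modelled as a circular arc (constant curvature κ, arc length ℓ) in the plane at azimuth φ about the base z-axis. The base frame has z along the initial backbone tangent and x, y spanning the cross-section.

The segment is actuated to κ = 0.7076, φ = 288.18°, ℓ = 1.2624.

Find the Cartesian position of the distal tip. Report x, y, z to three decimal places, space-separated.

0.165 -0.501 1.101

θ = κ·ℓ = 0.7076 × 1.2624 = 0.89327 rad
ρ = (1 − cos θ)/κ = (1 − 0.62686)/0.7076 = 0.52733
z = sin θ / κ = 0.77913/0.7076 = 1.10109
x = ρ cos φ = 0.52733 × cos(288.18°) = 0.16453
y = ρ sin φ = 0.52733 × sin(288.18°) = -0.50100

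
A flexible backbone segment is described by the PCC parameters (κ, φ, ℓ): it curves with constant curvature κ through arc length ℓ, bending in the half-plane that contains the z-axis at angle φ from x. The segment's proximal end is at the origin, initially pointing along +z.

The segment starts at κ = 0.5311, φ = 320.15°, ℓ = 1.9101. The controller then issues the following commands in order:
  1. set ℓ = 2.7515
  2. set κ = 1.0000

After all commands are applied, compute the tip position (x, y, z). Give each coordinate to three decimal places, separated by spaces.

1.478 -1.233 0.380

initial: κ=0.5311, φ=320.15°, ℓ=1.9101
cmd 1: set ℓ=2.7515 → (κ,φ,ℓ)=(0.5311,320.15°,2.7515) → tip=(1.2876,-1.0747,1.8716)
cmd 2: set κ=1.0000 → (κ,φ,ℓ)=(1.0000,320.15°,2.7515) → tip=(1.4778,-1.2334,0.3803)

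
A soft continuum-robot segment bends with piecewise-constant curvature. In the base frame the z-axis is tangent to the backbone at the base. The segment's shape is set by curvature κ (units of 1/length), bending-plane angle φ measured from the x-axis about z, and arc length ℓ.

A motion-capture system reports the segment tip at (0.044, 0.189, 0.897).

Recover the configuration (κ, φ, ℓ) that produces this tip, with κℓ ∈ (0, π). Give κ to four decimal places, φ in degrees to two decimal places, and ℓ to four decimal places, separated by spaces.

ρ = √(x²+y²) = √(0.044² + 0.189²) = 0.19405
φ = atan2(y, x) mod 360° = atan2(0.189, 0.044) = 76.8947°
|p|² = ρ² + z² = 0.19405² + 0.897² = 0.84227
κ = 2ρ / |p|² = 2×0.19405 / 0.84227 = 0.46079
θ = 2·atan2(ρ, z) = 2·atan2(0.19405, 0.897) = 0.42611 rad
ℓ = θ/κ = 0.42611/0.46079 = 0.92473

0.4608 76.89 0.9247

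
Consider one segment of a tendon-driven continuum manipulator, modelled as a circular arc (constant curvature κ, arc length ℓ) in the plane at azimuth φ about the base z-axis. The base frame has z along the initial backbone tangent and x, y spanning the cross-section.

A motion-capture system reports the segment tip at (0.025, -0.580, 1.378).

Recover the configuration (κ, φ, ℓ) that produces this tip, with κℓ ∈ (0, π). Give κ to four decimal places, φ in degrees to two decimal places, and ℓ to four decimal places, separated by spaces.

ρ = √(x²+y²) = √(0.025² + -0.580²) = 0.58054
φ = atan2(y, x) mod 360° = atan2(-0.580, 0.025) = 272.4681°
|p|² = ρ² + z² = 0.58054² + 1.378² = 2.23591
κ = 2ρ / |p|² = 2×0.58054 / 2.23591 = 0.51929
θ = 2·atan2(ρ, z) = 2·atan2(0.58054, 1.378) = 0.79745 rad
ℓ = θ/κ = 0.79745/0.51929 = 1.53566

0.5193 272.47 1.5357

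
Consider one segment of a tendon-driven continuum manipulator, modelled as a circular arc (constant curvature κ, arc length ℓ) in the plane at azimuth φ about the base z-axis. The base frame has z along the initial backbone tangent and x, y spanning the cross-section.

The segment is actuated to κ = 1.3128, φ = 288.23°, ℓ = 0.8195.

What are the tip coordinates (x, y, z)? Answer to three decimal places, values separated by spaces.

θ = κ·ℓ = 1.3128 × 0.8195 = 1.07584 rad
ρ = (1 − cos θ)/κ = (1 − 0.47499)/1.3128 = 0.39991
z = sin θ / κ = 0.87999/1.3128 = 0.67031
x = ρ cos φ = 0.39991 × cos(288.23°) = 0.12511
y = ρ sin φ = 0.39991 × sin(288.23°) = -0.37984

0.125 -0.380 0.670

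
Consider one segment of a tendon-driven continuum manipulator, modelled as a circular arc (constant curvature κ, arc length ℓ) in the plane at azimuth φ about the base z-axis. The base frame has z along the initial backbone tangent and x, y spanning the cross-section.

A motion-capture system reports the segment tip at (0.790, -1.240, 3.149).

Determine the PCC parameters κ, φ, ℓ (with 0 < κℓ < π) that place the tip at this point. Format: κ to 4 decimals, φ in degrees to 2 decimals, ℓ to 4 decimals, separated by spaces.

ρ = √(x²+y²) = √(0.790² + -1.240²) = 1.47027
φ = atan2(y, x) mod 360° = atan2(-1.240, 0.790) = 302.5011°
|p|² = ρ² + z² = 1.47027² + 3.149² = 12.07790
κ = 2ρ / |p|² = 2×1.47027 / 12.07790 = 0.24346
θ = 2·atan2(ρ, z) = 2·atan2(1.47027, 3.149) = 0.87364 rad
ℓ = θ/κ = 0.87364/0.24346 = 3.58836

0.2435 302.50 3.5884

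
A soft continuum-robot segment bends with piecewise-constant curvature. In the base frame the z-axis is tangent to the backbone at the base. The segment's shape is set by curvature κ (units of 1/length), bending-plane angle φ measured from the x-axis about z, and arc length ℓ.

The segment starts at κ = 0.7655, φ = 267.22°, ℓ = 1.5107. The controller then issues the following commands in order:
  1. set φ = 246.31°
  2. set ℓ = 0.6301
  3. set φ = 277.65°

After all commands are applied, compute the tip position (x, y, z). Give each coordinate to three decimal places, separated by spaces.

0.020 -0.148 0.606

initial: κ=0.7655, φ=267.22°, ℓ=1.5107
cmd 1: set φ=246.31° → (κ,φ,ℓ)=(0.7655,246.31°,1.5107) → tip=(-0.3136,-0.7146,1.1958)
cmd 2: set ℓ=0.6301 → (κ,φ,ℓ)=(0.7655,246.31°,0.6301) → tip=(-0.0599,-0.1365,0.6060)
cmd 3: set φ=277.65° → (κ,φ,ℓ)=(0.7655,277.65°,0.6301) → tip=(0.0198,-0.1477,0.6060)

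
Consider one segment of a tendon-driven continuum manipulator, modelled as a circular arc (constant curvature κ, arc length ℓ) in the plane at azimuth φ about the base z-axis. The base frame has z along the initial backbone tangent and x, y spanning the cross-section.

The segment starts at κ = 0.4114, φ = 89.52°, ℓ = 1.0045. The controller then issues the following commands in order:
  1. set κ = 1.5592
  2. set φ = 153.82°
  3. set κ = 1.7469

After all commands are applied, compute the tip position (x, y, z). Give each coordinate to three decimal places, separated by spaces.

-0.608 0.299 0.563

initial: κ=0.4114, φ=89.52°, ℓ=1.0045
cmd 1: set κ=1.5592 → (κ,φ,ℓ)=(1.5592,89.52°,1.0045) → tip=(0.0053,0.6384,0.6413)
cmd 2: set φ=153.82° → (κ,φ,ℓ)=(1.5592,153.82°,1.0045) → tip=(-0.5729,0.2817,0.6413)
cmd 3: set κ=1.7469 → (κ,φ,ℓ)=(1.7469,153.82°,1.0045) → tip=(-0.6077,0.2988,0.5628)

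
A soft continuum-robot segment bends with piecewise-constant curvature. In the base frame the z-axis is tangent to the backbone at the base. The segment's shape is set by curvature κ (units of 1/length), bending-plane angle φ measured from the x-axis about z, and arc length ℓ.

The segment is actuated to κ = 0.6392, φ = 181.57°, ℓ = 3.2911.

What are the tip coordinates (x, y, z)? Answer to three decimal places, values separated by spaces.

-2.358 -0.065 1.348

θ = κ·ℓ = 0.6392 × 3.2911 = 2.10367 rad
ρ = (1 − cos θ)/κ = (1 − -0.50801)/0.6392 = 2.35922
z = sin θ / κ = 0.86135/0.6392 = 1.34754
x = ρ cos φ = 2.35922 × cos(181.57°) = -2.35833
y = ρ sin φ = 2.35922 × sin(181.57°) = -0.06464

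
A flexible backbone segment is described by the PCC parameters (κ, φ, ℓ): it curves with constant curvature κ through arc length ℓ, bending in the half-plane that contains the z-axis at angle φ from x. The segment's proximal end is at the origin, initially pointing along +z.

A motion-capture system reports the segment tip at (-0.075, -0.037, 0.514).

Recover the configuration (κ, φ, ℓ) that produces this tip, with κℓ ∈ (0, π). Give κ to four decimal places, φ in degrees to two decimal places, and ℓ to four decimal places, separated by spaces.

ρ = √(x²+y²) = √(-0.075² + -0.037²) = 0.08363
φ = atan2(y, x) mod 360° = atan2(-0.037, -0.075) = 206.2587°
|p|² = ρ² + z² = 0.08363² + 0.514² = 0.27119
κ = 2ρ / |p|² = 2×0.08363 / 0.27119 = 0.61676
θ = 2·atan2(ρ, z) = 2·atan2(0.08363, 0.514) = 0.32258 rad
ℓ = θ/κ = 0.32258/0.61676 = 0.52302

0.6168 206.26 0.5230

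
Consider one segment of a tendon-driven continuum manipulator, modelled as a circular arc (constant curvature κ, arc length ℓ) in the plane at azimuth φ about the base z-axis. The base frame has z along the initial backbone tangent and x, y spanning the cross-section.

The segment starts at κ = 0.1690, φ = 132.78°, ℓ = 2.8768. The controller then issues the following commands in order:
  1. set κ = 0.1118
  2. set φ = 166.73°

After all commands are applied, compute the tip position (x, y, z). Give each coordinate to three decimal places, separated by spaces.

initial: κ=0.1690, φ=132.78°, ℓ=2.8768
cmd 1: set κ=0.1118 → (κ,φ,ℓ)=(0.1118,132.78°,2.8768) → tip=(-0.3115,0.3366,2.8275)
cmd 2: set φ=166.73° → (κ,φ,ℓ)=(0.1118,166.73°,2.8768) → tip=(-0.4464,0.1053,2.8275)

-0.446 0.105 2.827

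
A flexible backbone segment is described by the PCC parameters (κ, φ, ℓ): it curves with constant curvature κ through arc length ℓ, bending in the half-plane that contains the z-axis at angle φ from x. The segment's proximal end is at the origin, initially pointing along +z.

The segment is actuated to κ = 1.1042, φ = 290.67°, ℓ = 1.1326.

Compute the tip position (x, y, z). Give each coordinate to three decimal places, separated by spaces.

0.219 -0.581 0.860

θ = κ·ℓ = 1.1042 × 1.1326 = 1.25062 rad
ρ = (1 − cos θ)/κ = (1 − 0.31474)/1.1042 = 0.62060
z = sin θ / κ = 0.94918/1.1042 = 0.85961
x = ρ cos φ = 0.62060 × cos(290.67°) = 0.21906
y = ρ sin φ = 0.62060 × sin(290.67°) = -0.58065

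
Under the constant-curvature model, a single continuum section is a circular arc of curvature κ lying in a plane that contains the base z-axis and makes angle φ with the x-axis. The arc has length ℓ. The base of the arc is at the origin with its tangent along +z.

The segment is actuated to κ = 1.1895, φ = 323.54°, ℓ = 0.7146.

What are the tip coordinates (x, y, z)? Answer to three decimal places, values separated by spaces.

0.230 -0.170 0.632

θ = κ·ℓ = 1.1895 × 0.7146 = 0.85002 rad
ρ = (1 − cos θ)/κ = (1 − 0.65997)/1.1895 = 0.28586
z = sin θ / κ = 0.75129/1.1895 = 0.63160
x = ρ cos φ = 0.28586 × cos(323.54°) = 0.22991
y = ρ sin φ = 0.28586 × sin(323.54°) = -0.16988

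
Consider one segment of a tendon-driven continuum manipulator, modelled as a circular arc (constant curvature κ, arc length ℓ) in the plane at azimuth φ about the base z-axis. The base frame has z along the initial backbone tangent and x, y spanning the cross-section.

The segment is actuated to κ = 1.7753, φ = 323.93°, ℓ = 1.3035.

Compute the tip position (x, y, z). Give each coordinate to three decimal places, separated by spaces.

0.763 -0.556 0.415

θ = κ·ℓ = 1.7753 × 1.3035 = 2.31410 rad
ρ = (1 − cos θ)/κ = (1 − -0.67673)/1.7753 = 0.94448
z = sin θ / κ = 0.73623/1.7753 = 0.41471
x = ρ cos φ = 0.94448 × cos(323.93°) = 0.76342
y = ρ sin φ = 0.94448 × sin(323.93°) = -0.55608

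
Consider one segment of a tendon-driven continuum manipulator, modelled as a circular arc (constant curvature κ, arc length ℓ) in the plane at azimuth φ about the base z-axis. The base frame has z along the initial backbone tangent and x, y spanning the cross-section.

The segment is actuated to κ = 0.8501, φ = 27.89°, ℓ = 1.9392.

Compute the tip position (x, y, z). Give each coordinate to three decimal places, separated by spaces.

θ = κ·ℓ = 0.8501 × 1.9392 = 1.64851 rad
ρ = (1 − cos θ)/κ = (1 − -0.07764)/0.8501 = 1.26766
z = sin θ / κ = 0.99698/0.8501 = 1.17278
x = ρ cos φ = 1.26766 × cos(27.89°) = 1.12042
y = ρ sin φ = 1.26766 × sin(27.89°) = 0.59298

1.120 0.593 1.173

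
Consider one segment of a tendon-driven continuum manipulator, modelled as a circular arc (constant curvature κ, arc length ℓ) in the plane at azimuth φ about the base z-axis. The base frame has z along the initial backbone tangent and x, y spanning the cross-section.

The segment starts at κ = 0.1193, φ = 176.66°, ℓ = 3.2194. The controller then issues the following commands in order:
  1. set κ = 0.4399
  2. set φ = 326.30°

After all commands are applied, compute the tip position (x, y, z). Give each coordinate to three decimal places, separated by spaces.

1.600 -1.067 2.246

initial: κ=0.1193, φ=176.66°, ℓ=3.2194
cmd 1: set κ=0.4399 → (κ,φ,ℓ)=(0.4399,176.66°,3.2194) → tip=(-1.9200,0.1120,2.2461)
cmd 2: set φ=326.30° → (κ,φ,ℓ)=(0.4399,326.30°,3.2194) → tip=(1.6000,-1.0671,2.2461)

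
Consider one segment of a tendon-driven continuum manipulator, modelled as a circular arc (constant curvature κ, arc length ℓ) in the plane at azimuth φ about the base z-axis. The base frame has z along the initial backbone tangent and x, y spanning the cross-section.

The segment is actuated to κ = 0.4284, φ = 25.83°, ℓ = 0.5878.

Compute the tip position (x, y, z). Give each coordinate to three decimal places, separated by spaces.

θ = κ·ℓ = 0.4284 × 0.5878 = 0.25181 rad
ρ = (1 − cos θ)/κ = (1 − 0.96846)/0.4284 = 0.07362
z = sin θ / κ = 0.24916/0.4284 = 0.58161
x = ρ cos φ = 0.07362 × cos(25.83°) = 0.06626
y = ρ sin φ = 0.07362 × sin(25.83°) = 0.03208

0.066 0.032 0.582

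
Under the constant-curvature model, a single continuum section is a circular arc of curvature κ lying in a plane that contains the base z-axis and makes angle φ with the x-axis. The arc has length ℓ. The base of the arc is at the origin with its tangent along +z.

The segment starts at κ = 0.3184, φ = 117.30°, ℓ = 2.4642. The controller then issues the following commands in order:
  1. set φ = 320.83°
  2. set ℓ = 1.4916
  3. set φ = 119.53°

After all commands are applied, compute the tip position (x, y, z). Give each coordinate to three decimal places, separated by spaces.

initial: κ=0.3184, φ=117.30°, ℓ=2.4642
cmd 1: set φ=320.83° → (κ,φ,ℓ)=(0.3184,320.83°,2.4642) → tip=(0.7118,-0.5799,2.2190)
cmd 2: set ℓ=1.4916 → (κ,φ,ℓ)=(0.3184,320.83°,1.4916) → tip=(0.2695,-0.2195,1.4362)
cmd 3: set φ=119.53° → (κ,φ,ℓ)=(0.3184,119.53°,1.4916) → tip=(-0.1713,0.3024,1.4362)

-0.171 0.302 1.436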